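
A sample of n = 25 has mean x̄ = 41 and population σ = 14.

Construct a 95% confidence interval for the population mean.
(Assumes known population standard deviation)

Answer: (35.5120, 46.4880)

Derivation:
Confidence level: 95%, α = 0.05
z_0.025 = 1.960
SE = σ/√n = 14/√25 = 2.8000
Margin of error = 1.960 × 2.8000 = 5.4880
CI: x̄ ± margin = 41 ± 5.4880
CI: (35.5120, 46.4880)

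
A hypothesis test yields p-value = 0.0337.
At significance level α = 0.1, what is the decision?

Compare p-value to α:
0.0337 < 0.1
Decision: reject H₀

Answer: reject H₀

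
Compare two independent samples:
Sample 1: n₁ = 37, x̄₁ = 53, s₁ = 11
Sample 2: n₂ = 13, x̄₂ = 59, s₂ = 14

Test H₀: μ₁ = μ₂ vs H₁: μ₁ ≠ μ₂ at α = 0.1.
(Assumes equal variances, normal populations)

Pooled variance: s²_p = [36×11² + 12×14²]/(48) = 139.7500
s_p = 11.8216
SE = s_p×√(1/n₁ + 1/n₂) = 11.8216×√(1/37 + 1/13) = 3.8114
t = (x̄₁ - x̄₂)/SE = (53 - 59)/3.8114 = -1.5742
df = 48, t-critical = ±1.677
Decision: fail to reject H₀

Answer: t = -1.5742, fail to reject H₀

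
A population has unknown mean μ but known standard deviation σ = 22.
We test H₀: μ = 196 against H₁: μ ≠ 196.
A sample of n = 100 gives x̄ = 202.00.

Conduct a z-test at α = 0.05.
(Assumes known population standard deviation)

Answer: z = 2.7273, reject H₀

Derivation:
Standard error: SE = σ/√n = 22/√100 = 2.2000
z-statistic: z = (x̄ - μ₀)/SE = (202.00 - 196)/2.2000 = 2.7273
Critical value: ±1.960
p-value = 0.0064
Decision: reject H₀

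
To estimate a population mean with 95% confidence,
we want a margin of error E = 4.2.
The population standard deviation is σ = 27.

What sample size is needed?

Answer: n = 159

Derivation:
z_0.025 = 1.960
n = (z×σ/E)² = (1.960×27/4.2)²
n = 158.7600
Round up: n = 159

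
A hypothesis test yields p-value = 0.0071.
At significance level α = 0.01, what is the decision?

Answer: reject H₀

Derivation:
Compare p-value to α:
0.0071 < 0.01
Decision: reject H₀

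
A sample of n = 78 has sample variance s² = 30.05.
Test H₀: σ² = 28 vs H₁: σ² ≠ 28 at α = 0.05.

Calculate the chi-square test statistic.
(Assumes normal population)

df = n - 1 = 77
χ² = (n-1)s²/σ₀² = 77×30.05/28 = 82.6375
Critical values: χ²_{0.975,77} = 54.623, χ²_{0.025,77} = 103.158
Rejection region: χ² < 54.623 or χ² > 103.158
Decision: fail to reject H₀

Answer: χ² = 82.6375, fail to reject H₀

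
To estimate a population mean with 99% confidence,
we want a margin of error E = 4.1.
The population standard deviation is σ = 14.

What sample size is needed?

Answer: n = 78

Derivation:
z_0.005 = 2.576
n = (z×σ/E)² = (2.576×14/4.1)²
n = 77.3713
Round up: n = 78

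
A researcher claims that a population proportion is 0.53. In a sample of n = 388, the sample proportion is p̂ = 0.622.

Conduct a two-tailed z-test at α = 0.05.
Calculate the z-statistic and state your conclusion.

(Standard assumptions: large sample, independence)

H₀: p = 0.53, H₁: p ≠ 0.53
Standard error: SE = √(p₀(1-p₀)/n) = √(0.53×0.47/388) = 0.025338
z-statistic: z = (p̂ - p₀)/SE = (0.622 - 0.53)/0.025338 = 3.6309
Critical value: z_0.025 = ±1.960
p-value = 0.0003
Decision: reject H₀ at α = 0.05

Answer: z = 3.6309, reject H₀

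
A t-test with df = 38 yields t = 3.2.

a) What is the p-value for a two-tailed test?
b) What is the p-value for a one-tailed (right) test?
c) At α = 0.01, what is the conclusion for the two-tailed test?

Answer: a) 0.0028, b) 0.0014, c) reject H₀

Derivation:
Using t-distribution with df = 38:
a) Two-tailed: p = 2×P(T > 3.2) = 0.0028
b) One-tailed: p = P(T > 3.2) = 0.0014
c) 0.0028 < 0.01, reject H₀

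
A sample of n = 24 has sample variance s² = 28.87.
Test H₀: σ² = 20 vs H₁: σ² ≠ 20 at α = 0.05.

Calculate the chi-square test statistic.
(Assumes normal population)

df = n - 1 = 23
χ² = (n-1)s²/σ₀² = 23×28.87/20 = 33.2005
Critical values: χ²_{0.975,23} = 11.689, χ²_{0.025,23} = 38.076
Rejection region: χ² < 11.689 or χ² > 38.076
Decision: fail to reject H₀

Answer: χ² = 33.2005, fail to reject H₀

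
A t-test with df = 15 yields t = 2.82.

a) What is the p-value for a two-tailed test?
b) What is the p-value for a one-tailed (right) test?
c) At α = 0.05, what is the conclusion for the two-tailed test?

Using t-distribution with df = 15:
a) Two-tailed: p = 2×P(T > 2.82) = 0.0129
b) One-tailed: p = P(T > 2.82) = 0.0065
c) 0.0129 < 0.05, reject H₀

Answer: a) 0.0129, b) 0.0065, c) reject H₀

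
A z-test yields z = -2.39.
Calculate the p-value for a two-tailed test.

For z = -2.39:
p = 2×P(Z > |-2.39|) = 2×(1 - Φ(2.39)) = 0.0168

Answer: p-value ≈ 0.0168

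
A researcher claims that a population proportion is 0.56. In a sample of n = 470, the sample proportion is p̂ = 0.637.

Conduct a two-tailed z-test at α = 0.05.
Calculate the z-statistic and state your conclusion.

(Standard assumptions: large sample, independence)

H₀: p = 0.56, H₁: p ≠ 0.56
Standard error: SE = √(p₀(1-p₀)/n) = √(0.56×0.44/470) = 0.022897
z-statistic: z = (p̂ - p₀)/SE = (0.637 - 0.56)/0.022897 = 3.3629
Critical value: z_0.025 = ±1.960
p-value = 0.0008
Decision: reject H₀ at α = 0.05

Answer: z = 3.3629, reject H₀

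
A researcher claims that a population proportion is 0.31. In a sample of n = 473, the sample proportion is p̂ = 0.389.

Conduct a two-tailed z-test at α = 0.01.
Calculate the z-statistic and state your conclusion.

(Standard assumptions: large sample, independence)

H₀: p = 0.31, H₁: p ≠ 0.31
Standard error: SE = √(p₀(1-p₀)/n) = √(0.31×0.69/473) = 0.021265
z-statistic: z = (p̂ - p₀)/SE = (0.389 - 0.31)/0.021265 = 3.7150
Critical value: z_0.005 = ±2.576
p-value = 0.0002
Decision: reject H₀ at α = 0.01

Answer: z = 3.7150, reject H₀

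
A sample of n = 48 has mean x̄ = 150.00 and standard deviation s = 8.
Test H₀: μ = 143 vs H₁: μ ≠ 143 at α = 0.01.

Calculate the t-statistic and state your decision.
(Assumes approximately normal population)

Answer: t = 6.0622, reject H₀

Derivation:
df = n - 1 = 47
SE = s/√n = 8/√48 = 1.1547
t = (x̄ - μ₀)/SE = (150.00 - 143)/1.1547 = 6.0622
Critical value: t_{0.005,47} = ±2.685
p-value < 0.0001
Decision: reject H₀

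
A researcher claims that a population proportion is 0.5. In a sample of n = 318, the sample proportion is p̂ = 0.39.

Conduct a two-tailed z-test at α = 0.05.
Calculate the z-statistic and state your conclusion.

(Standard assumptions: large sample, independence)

Answer: z = -3.9231, reject H₀

Derivation:
H₀: p = 0.5, H₁: p ≠ 0.5
Standard error: SE = √(p₀(1-p₀)/n) = √(0.5×0.5/318) = 0.028039
z-statistic: z = (p̂ - p₀)/SE = (0.39 - 0.5)/0.028039 = -3.9231
Critical value: z_0.025 = ±1.960
p-value = 0.0001
Decision: reject H₀ at α = 0.05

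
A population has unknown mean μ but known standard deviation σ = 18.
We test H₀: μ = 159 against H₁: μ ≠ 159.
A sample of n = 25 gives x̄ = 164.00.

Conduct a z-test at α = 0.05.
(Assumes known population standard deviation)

Standard error: SE = σ/√n = 18/√25 = 3.6000
z-statistic: z = (x̄ - μ₀)/SE = (164.00 - 159)/3.6000 = 1.3889
Critical value: ±1.960
p-value = 0.1649
Decision: fail to reject H₀

Answer: z = 1.3889, fail to reject H₀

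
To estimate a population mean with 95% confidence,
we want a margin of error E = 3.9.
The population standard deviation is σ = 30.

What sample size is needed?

z_0.025 = 1.960
n = (z×σ/E)² = (1.960×30/3.9)²
n = 227.3136
Round up: n = 228

Answer: n = 228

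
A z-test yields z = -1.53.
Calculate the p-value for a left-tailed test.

Answer: p-value ≈ 0.0630

Derivation:
For z = -1.53:
p = P(Z < -1.53) = Φ(-1.53) = 0.0630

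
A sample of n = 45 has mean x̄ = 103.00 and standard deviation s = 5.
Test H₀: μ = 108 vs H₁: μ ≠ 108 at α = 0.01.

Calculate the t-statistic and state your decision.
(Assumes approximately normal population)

df = n - 1 = 44
SE = s/√n = 5/√45 = 0.7454
t = (x̄ - μ₀)/SE = (103.00 - 108)/0.7454 = -6.7078
Critical value: t_{0.005,44} = ±2.692
p-value < 0.0001
Decision: reject H₀

Answer: t = -6.7078, reject H₀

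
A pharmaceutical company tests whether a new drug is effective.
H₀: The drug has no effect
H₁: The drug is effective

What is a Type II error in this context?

Answer: Failing to detect the drug's effect when it actually works

Derivation:
A Type I error (probability α) occurs when we reject a true H₀.
A Type II error (probability β) occurs when we fail to reject a false H₀.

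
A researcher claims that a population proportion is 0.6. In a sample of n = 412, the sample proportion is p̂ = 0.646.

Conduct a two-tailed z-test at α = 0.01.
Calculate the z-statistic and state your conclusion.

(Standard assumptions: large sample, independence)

Answer: z = 1.9059, fail to reject H₀

Derivation:
H₀: p = 0.6, H₁: p ≠ 0.6
Standard error: SE = √(p₀(1-p₀)/n) = √(0.6×0.4/412) = 0.024136
z-statistic: z = (p̂ - p₀)/SE = (0.646 - 0.6)/0.024136 = 1.9059
Critical value: z_0.005 = ±2.576
p-value = 0.0567
Decision: fail to reject H₀ at α = 0.01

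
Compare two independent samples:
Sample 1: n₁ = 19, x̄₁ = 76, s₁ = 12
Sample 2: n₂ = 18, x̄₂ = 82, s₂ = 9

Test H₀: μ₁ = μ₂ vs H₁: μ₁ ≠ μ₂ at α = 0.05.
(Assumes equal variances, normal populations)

Pooled variance: s²_p = [18×12² + 17×9²]/(35) = 113.4000
s_p = 10.6489
SE = s_p×√(1/n₁ + 1/n₂) = 10.6489×√(1/19 + 1/18) = 3.5026
t = (x̄₁ - x̄₂)/SE = (76 - 82)/3.5026 = -1.7130
df = 35, t-critical = ±2.030
Decision: fail to reject H₀

Answer: t = -1.7130, fail to reject H₀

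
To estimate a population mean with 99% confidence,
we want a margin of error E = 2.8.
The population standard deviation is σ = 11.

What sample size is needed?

Answer: n = 103

Derivation:
z_0.005 = 2.576
n = (z×σ/E)² = (2.576×11/2.8)²
n = 102.4144
Round up: n = 103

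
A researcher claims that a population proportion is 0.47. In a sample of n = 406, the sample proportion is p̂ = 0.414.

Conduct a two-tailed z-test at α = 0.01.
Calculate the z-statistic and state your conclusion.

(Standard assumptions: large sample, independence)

H₀: p = 0.47, H₁: p ≠ 0.47
Standard error: SE = √(p₀(1-p₀)/n) = √(0.47×0.53/406) = 0.024770
z-statistic: z = (p̂ - p₀)/SE = (0.414 - 0.47)/0.024770 = -2.2608
Critical value: z_0.005 = ±2.576
p-value = 0.0238
Decision: fail to reject H₀ at α = 0.01

Answer: z = -2.2608, fail to reject H₀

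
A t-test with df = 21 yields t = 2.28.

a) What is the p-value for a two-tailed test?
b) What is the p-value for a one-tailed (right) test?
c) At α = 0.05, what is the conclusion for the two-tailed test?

Answer: a) 0.0332, b) 0.0166, c) reject H₀

Derivation:
Using t-distribution with df = 21:
a) Two-tailed: p = 2×P(T > 2.28) = 0.0332
b) One-tailed: p = P(T > 2.28) = 0.0166
c) 0.0332 < 0.05, reject H₀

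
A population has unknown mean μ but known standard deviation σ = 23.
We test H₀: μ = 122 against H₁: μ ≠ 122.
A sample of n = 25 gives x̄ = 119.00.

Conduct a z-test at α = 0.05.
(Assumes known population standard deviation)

Answer: z = -0.6522, fail to reject H₀

Derivation:
Standard error: SE = σ/√n = 23/√25 = 4.6000
z-statistic: z = (x̄ - μ₀)/SE = (119.00 - 122)/4.6000 = -0.6522
Critical value: ±1.960
p-value = 0.5143
Decision: fail to reject H₀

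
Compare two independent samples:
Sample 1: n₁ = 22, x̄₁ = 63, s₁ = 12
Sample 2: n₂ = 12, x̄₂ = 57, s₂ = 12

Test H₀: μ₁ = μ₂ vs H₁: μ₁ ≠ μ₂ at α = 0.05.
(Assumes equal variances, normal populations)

Answer: t = 1.3933, fail to reject H₀

Derivation:
Pooled variance: s²_p = [21×12² + 11×12²]/(32) = 144.0000
s_p = 12.0000
SE = s_p×√(1/n₁ + 1/n₂) = 12.0000×√(1/22 + 1/12) = 4.3064
t = (x̄₁ - x̄₂)/SE = (63 - 57)/4.3064 = 1.3933
df = 32, t-critical = ±2.037
Decision: fail to reject H₀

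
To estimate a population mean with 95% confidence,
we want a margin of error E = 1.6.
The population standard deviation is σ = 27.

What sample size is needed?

Answer: n = 1094

Derivation:
z_0.025 = 1.960
n = (z×σ/E)² = (1.960×27/1.6)²
n = 1093.9556
Round up: n = 1094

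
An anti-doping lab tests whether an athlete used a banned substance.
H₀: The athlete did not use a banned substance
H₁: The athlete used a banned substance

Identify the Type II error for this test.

Type I error: rejecting H₀ when it is actually true (false positive).
Type II error: failing to reject H₀ when H₁ is actually true (false negative).

Answer: Failing to detect doping in an athlete who used a banned substance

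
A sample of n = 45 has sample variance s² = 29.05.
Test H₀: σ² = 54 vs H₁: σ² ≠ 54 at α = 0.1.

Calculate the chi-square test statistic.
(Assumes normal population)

Answer: χ² = 23.6704, reject H₀

Derivation:
df = n - 1 = 44
χ² = (n-1)s²/σ₀² = 44×29.05/54 = 23.6704
Critical values: χ²_{0.95,44} = 29.787, χ²_{0.05,44} = 60.481
Rejection region: χ² < 29.787 or χ² > 60.481
Decision: reject H₀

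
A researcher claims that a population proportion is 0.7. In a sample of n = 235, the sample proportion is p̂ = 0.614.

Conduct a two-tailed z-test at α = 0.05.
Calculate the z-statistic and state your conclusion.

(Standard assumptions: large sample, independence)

H₀: p = 0.7, H₁: p ≠ 0.7
Standard error: SE = √(p₀(1-p₀)/n) = √(0.7×0.3/235) = 0.029893
z-statistic: z = (p̂ - p₀)/SE = (0.614 - 0.7)/0.029893 = -2.8769
Critical value: z_0.025 = ±1.960
p-value = 0.0040
Decision: reject H₀ at α = 0.05

Answer: z = -2.8769, reject H₀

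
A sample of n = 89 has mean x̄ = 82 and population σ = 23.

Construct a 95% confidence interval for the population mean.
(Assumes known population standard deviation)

Answer: (77.2215, 86.7785)

Derivation:
Confidence level: 95%, α = 0.05
z_0.025 = 1.960
SE = σ/√n = 23/√89 = 2.4380
Margin of error = 1.960 × 2.4380 = 4.7785
CI: x̄ ± margin = 82 ± 4.7785
CI: (77.2215, 86.7785)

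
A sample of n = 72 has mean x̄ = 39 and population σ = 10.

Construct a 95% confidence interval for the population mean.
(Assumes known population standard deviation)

Confidence level: 95%, α = 0.05
z_0.025 = 1.960
SE = σ/√n = 10/√72 = 1.1785
Margin of error = 1.960 × 1.1785 = 2.3099
CI: x̄ ± margin = 39 ± 2.3099
CI: (36.6901, 41.3099)

Answer: (36.6901, 41.3099)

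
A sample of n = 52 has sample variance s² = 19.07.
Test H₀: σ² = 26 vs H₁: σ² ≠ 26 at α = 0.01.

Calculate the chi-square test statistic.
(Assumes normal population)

df = n - 1 = 51
χ² = (n-1)s²/σ₀² = 51×19.07/26 = 37.4065
Critical values: χ²_{0.995,51} = 28.735, χ²_{0.005,51} = 80.747
Rejection region: χ² < 28.735 or χ² > 80.747
Decision: fail to reject H₀

Answer: χ² = 37.4065, fail to reject H₀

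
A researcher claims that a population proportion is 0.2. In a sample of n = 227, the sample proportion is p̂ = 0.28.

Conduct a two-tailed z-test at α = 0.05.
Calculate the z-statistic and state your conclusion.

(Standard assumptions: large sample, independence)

Answer: z = 3.0133, reject H₀

Derivation:
H₀: p = 0.2, H₁: p ≠ 0.2
Standard error: SE = √(p₀(1-p₀)/n) = √(0.2×0.8/227) = 0.026549
z-statistic: z = (p̂ - p₀)/SE = (0.28 - 0.2)/0.026549 = 3.0133
Critical value: z_0.025 = ±1.960
p-value = 0.0026
Decision: reject H₀ at α = 0.05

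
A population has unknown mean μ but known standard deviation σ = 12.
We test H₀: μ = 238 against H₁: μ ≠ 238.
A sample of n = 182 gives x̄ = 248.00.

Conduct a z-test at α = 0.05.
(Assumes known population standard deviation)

Answer: z = 11.2423, reject H₀

Derivation:
Standard error: SE = σ/√n = 12/√182 = 0.8895
z-statistic: z = (x̄ - μ₀)/SE = (248.00 - 238)/0.8895 = 11.2423
Critical value: ±1.960
p-value < 0.0001
Decision: reject H₀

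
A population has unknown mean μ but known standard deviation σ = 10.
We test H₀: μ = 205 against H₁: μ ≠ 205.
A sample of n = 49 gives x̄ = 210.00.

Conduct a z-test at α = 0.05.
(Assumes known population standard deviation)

Answer: z = 3.4999, reject H₀

Derivation:
Standard error: SE = σ/√n = 10/√49 = 1.4286
z-statistic: z = (x̄ - μ₀)/SE = (210.00 - 205)/1.4286 = 3.4999
Critical value: ±1.960
p-value = 0.0005
Decision: reject H₀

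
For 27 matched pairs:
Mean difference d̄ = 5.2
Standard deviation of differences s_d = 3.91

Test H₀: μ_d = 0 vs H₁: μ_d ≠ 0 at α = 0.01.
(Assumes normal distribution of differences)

df = n - 1 = 26
SE = s_d/√n = 3.91/√27 = 0.7525
t = d̄/SE = 5.2/0.7525 = 6.9103
Critical value: t_{0.005,26} = ±2.779
p-value < 0.0001
Decision: reject H₀

Answer: t = 6.9103, reject H₀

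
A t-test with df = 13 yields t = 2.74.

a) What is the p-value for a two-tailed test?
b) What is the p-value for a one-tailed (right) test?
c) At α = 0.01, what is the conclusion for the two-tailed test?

Answer: a) 0.0169, b) 0.0084, c) fail to reject H₀

Derivation:
Using t-distribution with df = 13:
a) Two-tailed: p = 2×P(T > 2.74) = 0.0169
b) One-tailed: p = P(T > 2.74) = 0.0084
c) 0.0169 ≥ 0.01, fail to reject H₀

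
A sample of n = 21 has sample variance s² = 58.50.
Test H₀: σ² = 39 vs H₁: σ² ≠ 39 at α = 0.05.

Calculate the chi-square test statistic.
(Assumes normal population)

df = n - 1 = 20
χ² = (n-1)s²/σ₀² = 20×58.50/39 = 30.0000
Critical values: χ²_{0.975,20} = 9.591, χ²_{0.025,20} = 34.170
Rejection region: χ² < 9.591 or χ² > 34.170
Decision: fail to reject H₀

Answer: χ² = 30.0000, fail to reject H₀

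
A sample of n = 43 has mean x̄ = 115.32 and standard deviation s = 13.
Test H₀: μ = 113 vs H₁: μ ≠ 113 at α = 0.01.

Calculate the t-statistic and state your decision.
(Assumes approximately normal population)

df = n - 1 = 42
SE = s/√n = 13/√43 = 1.9825
t = (x̄ - μ₀)/SE = (115.32 - 113)/1.9825 = 1.1702
Critical value: t_{0.005,42} = ±2.698
p-value ≈ 0.2485
Decision: fail to reject H₀

Answer: t = 1.1702, fail to reject H₀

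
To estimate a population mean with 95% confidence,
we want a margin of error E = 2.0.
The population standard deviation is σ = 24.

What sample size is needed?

z_0.025 = 1.960
n = (z×σ/E)² = (1.960×24/2.0)²
n = 553.1904
Round up: n = 554

Answer: n = 554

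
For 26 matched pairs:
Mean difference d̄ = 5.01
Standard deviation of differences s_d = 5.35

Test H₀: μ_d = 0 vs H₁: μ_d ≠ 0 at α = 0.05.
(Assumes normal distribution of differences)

Answer: t = 4.7751, reject H₀

Derivation:
df = n - 1 = 25
SE = s_d/√n = 5.35/√26 = 1.0492
t = d̄/SE = 5.01/1.0492 = 4.7751
Critical value: t_{0.025,25} = ±2.060
p-value ≈ 0.0001
Decision: reject H₀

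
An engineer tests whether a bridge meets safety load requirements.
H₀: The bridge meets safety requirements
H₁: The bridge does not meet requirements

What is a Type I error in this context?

Answer: Unnecessarily closing a safe bridge for repairs

Derivation:
A Type I error (probability α) occurs when we reject a true H₀.
A Type II error (probability β) occurs when we fail to reject a false H₀.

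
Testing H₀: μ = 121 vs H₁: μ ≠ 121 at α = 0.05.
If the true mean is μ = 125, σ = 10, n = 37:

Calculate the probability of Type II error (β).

Answer: β ≈ 0.3181

Derivation:
SE = σ/√n = 10/√37 = 1.6440
Critical values: μ₀ ± z_0.025×SE = 121 ± 1.960×1.6440
Acceptance region: (117.7778, 124.2222)
Under H₁ (μ = 125): z_high = (124.2222 - 125)/1.6440 = -0.4731, z_low = (117.7778 - 125)/1.6440 = -4.3931
β = P(not reject | H₁) = Φ(-0.4731) - Φ(-4.3931) ≈ 0.3181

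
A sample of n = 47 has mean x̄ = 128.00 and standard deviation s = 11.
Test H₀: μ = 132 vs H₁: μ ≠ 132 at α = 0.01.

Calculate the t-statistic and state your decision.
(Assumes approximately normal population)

df = n - 1 = 46
SE = s/√n = 11/√47 = 1.6045
t = (x̄ - μ₀)/SE = (128.00 - 132)/1.6045 = -2.4930
Critical value: t_{0.005,46} = ±2.687
p-value ≈ 0.0163
Decision: fail to reject H₀

Answer: t = -2.4930, fail to reject H₀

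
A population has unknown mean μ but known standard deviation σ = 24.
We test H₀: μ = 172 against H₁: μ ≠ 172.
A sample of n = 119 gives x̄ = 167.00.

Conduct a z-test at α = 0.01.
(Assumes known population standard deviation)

Standard error: SE = σ/√n = 24/√119 = 2.2001
z-statistic: z = (x̄ - μ₀)/SE = (167.00 - 172)/2.2001 = -2.2726
Critical value: ±2.576
p-value = 0.0231
Decision: fail to reject H₀

Answer: z = -2.2726, fail to reject H₀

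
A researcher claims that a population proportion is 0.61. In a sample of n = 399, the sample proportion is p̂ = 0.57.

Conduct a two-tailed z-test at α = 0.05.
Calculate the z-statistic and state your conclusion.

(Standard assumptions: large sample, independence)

Answer: z = -1.6381, fail to reject H₀

Derivation:
H₀: p = 0.61, H₁: p ≠ 0.61
Standard error: SE = √(p₀(1-p₀)/n) = √(0.61×0.39/399) = 0.024418
z-statistic: z = (p̂ - p₀)/SE = (0.57 - 0.61)/0.024418 = -1.6381
Critical value: z_0.025 = ±1.960
p-value = 0.1014
Decision: fail to reject H₀ at α = 0.05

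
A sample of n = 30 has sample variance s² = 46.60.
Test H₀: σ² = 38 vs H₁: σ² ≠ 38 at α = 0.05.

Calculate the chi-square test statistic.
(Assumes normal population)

df = n - 1 = 29
χ² = (n-1)s²/σ₀² = 29×46.60/38 = 35.5632
Critical values: χ²_{0.975,29} = 16.047, χ²_{0.025,29} = 45.722
Rejection region: χ² < 16.047 or χ² > 45.722
Decision: fail to reject H₀

Answer: χ² = 35.5632, fail to reject H₀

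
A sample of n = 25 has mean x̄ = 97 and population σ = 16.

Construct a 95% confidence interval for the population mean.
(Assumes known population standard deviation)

Confidence level: 95%, α = 0.05
z_0.025 = 1.960
SE = σ/√n = 16/√25 = 3.2000
Margin of error = 1.960 × 3.2000 = 6.2720
CI: x̄ ± margin = 97 ± 6.2720
CI: (90.7280, 103.2720)

Answer: (90.7280, 103.2720)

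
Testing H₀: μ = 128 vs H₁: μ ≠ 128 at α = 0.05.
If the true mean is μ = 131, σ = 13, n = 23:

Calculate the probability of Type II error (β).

Answer: β ≈ 0.8022

Derivation:
SE = σ/√n = 13/√23 = 2.7107
Critical values: μ₀ ± z_0.025×SE = 128 ± 1.960×2.7107
Acceptance region: (122.6870, 133.3130)
Under H₁ (μ = 131): z_high = (133.3130 - 131)/2.7107 = 0.8533, z_low = (122.6870 - 131)/2.7107 = -3.0667
β = P(not reject | H₁) = Φ(0.8533) - Φ(-3.0667) ≈ 0.8022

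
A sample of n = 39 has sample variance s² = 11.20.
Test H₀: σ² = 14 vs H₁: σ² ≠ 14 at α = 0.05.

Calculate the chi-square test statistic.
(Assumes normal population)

Answer: χ² = 30.4000, fail to reject H₀

Derivation:
df = n - 1 = 38
χ² = (n-1)s²/σ₀² = 38×11.20/14 = 30.4000
Critical values: χ²_{0.975,38} = 22.878, χ²_{0.025,38} = 56.896
Rejection region: χ² < 22.878 or χ² > 56.896
Decision: fail to reject H₀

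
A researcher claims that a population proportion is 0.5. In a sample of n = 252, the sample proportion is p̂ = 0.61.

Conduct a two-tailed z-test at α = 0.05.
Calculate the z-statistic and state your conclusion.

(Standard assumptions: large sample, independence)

Answer: z = 3.4924, reject H₀

Derivation:
H₀: p = 0.5, H₁: p ≠ 0.5
Standard error: SE = √(p₀(1-p₀)/n) = √(0.5×0.5/252) = 0.031497
z-statistic: z = (p̂ - p₀)/SE = (0.61 - 0.5)/0.031497 = 3.4924
Critical value: z_0.025 = ±1.960
p-value = 0.0005
Decision: reject H₀ at α = 0.05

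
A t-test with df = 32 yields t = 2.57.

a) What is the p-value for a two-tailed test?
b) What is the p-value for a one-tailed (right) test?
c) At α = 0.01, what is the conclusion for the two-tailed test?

Using t-distribution with df = 32:
a) Two-tailed: p = 2×P(T > 2.57) = 0.0150
b) One-tailed: p = P(T > 2.57) = 0.0075
c) 0.0150 ≥ 0.01, fail to reject H₀

Answer: a) 0.0150, b) 0.0075, c) fail to reject H₀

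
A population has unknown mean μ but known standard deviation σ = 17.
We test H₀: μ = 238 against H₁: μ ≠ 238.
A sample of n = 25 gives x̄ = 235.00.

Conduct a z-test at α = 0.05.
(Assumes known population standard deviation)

Standard error: SE = σ/√n = 17/√25 = 3.4000
z-statistic: z = (x̄ - μ₀)/SE = (235.00 - 238)/3.4000 = -0.8824
Critical value: ±1.960
p-value = 0.3776
Decision: fail to reject H₀

Answer: z = -0.8824, fail to reject H₀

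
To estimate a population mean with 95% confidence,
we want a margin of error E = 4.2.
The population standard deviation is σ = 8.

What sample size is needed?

Answer: n = 14

Derivation:
z_0.025 = 1.960
n = (z×σ/E)² = (1.960×8/4.2)²
n = 13.9378
Round up: n = 14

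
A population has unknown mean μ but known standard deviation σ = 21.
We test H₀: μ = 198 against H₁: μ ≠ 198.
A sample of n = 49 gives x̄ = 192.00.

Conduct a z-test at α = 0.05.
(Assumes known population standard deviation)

Standard error: SE = σ/√n = 21/√49 = 3.0000
z-statistic: z = (x̄ - μ₀)/SE = (192.00 - 198)/3.0000 = -2.0000
Critical value: ±1.960
p-value = 0.0455
Decision: reject H₀

Answer: z = -2.0000, reject H₀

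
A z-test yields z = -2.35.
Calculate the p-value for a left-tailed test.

Answer: p-value ≈ 0.0094

Derivation:
For z = -2.35:
p = P(Z < -2.35) = Φ(-2.35) = 0.0094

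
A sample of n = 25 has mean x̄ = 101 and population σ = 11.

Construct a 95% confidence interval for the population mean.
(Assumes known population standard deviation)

Answer: (96.6880, 105.3120)

Derivation:
Confidence level: 95%, α = 0.05
z_0.025 = 1.960
SE = σ/√n = 11/√25 = 2.2000
Margin of error = 1.960 × 2.2000 = 4.3120
CI: x̄ ± margin = 101 ± 4.3120
CI: (96.6880, 105.3120)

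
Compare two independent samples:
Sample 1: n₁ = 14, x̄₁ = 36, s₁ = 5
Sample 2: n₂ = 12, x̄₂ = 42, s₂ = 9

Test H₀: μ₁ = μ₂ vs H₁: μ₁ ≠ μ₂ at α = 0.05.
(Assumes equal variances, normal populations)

Answer: t = -2.1427, reject H₀

Derivation:
Pooled variance: s²_p = [13×5² + 11×9²]/(24) = 50.6667
s_p = 7.1181
SE = s_p×√(1/n₁ + 1/n₂) = 7.1181×√(1/14 + 1/12) = 2.8002
t = (x̄₁ - x̄₂)/SE = (36 - 42)/2.8002 = -2.1427
df = 24, t-critical = ±2.064
Decision: reject H₀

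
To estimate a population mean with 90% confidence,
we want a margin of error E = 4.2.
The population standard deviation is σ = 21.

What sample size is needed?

Answer: n = 68

Derivation:
z_0.05 = 1.645
n = (z×σ/E)² = (1.645×21/4.2)²
n = 67.6506
Round up: n = 68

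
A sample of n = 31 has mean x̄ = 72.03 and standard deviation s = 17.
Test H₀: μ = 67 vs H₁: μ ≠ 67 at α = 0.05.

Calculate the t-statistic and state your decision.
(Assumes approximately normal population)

Answer: t = 1.6474, fail to reject H₀

Derivation:
df = n - 1 = 30
SE = s/√n = 17/√31 = 3.0533
t = (x̄ - μ₀)/SE = (72.03 - 67)/3.0533 = 1.6474
Critical value: t_{0.025,30} = ±2.042
p-value ≈ 0.1099
Decision: fail to reject H₀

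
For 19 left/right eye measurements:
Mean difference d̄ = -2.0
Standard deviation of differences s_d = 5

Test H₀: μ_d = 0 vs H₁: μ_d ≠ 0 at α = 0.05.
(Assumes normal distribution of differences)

Answer: t = -1.7435, fail to reject H₀

Derivation:
df = n - 1 = 18
SE = s_d/√n = 5/√19 = 1.1471
t = d̄/SE = -2.0/1.1471 = -1.7435
Critical value: t_{0.025,18} = ±2.101
p-value ≈ 0.0983
Decision: fail to reject H₀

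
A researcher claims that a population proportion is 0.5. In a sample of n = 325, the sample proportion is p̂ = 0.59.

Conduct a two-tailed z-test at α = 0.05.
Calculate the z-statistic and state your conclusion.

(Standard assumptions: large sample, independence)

H₀: p = 0.5, H₁: p ≠ 0.5
Standard error: SE = √(p₀(1-p₀)/n) = √(0.5×0.5/325) = 0.027735
z-statistic: z = (p̂ - p₀)/SE = (0.59 - 0.5)/0.027735 = 3.2450
Critical value: z_0.025 = ±1.960
p-value = 0.0012
Decision: reject H₀ at α = 0.05

Answer: z = 3.2450, reject H₀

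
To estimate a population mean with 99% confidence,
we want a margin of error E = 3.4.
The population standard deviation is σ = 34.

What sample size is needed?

Answer: n = 664

Derivation:
z_0.005 = 2.576
n = (z×σ/E)² = (2.576×34/3.4)²
n = 663.5776
Round up: n = 664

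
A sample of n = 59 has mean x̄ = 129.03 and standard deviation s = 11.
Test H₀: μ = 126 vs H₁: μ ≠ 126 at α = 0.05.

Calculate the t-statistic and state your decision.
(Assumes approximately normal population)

Answer: t = 2.1158, reject H₀

Derivation:
df = n - 1 = 58
SE = s/√n = 11/√59 = 1.4321
t = (x̄ - μ₀)/SE = (129.03 - 126)/1.4321 = 2.1158
Critical value: t_{0.025,58} = ±2.002
p-value ≈ 0.0387
Decision: reject H₀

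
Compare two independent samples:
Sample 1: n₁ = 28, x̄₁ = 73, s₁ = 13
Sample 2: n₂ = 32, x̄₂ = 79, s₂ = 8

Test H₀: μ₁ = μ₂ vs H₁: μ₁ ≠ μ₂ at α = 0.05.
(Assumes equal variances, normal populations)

Pooled variance: s²_p = [27×13² + 31×8²]/(58) = 112.8793
s_p = 10.6245
SE = s_p×√(1/n₁ + 1/n₂) = 10.6245×√(1/28 + 1/32) = 2.7494
t = (x̄₁ - x̄₂)/SE = (73 - 79)/2.7494 = -2.1823
df = 58, t-critical = ±2.002
Decision: reject H₀

Answer: t = -2.1823, reject H₀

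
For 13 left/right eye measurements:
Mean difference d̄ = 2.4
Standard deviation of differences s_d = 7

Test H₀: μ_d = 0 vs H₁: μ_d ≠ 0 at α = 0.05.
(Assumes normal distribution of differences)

Answer: t = 1.2362, fail to reject H₀

Derivation:
df = n - 1 = 12
SE = s_d/√n = 7/√13 = 1.9415
t = d̄/SE = 2.4/1.9415 = 1.2362
Critical value: t_{0.025,12} = ±2.179
p-value ≈ 0.2400
Decision: fail to reject H₀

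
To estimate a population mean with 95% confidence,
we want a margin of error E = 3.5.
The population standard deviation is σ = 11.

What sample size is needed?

Answer: n = 38

Derivation:
z_0.025 = 1.960
n = (z×σ/E)² = (1.960×11/3.5)²
n = 37.9456
Round up: n = 38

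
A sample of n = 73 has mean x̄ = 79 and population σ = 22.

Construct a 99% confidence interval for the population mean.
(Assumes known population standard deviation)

Answer: (72.3671, 85.6329)

Derivation:
Confidence level: 99%, α = 0.01
z_0.005 = 2.576
SE = σ/√n = 22/√73 = 2.5749
Margin of error = 2.576 × 2.5749 = 6.6329
CI: x̄ ± margin = 79 ± 6.6329
CI: (72.3671, 85.6329)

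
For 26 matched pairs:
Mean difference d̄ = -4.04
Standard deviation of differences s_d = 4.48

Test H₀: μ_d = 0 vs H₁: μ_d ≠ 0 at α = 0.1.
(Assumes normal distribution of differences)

df = n - 1 = 25
SE = s_d/√n = 4.48/√26 = 0.8786
t = d̄/SE = -4.04/0.8786 = -4.5982
Critical value: t_{0.05,25} = ±1.708
p-value ≈ 0.0001
Decision: reject H₀

Answer: t = -4.5982, reject H₀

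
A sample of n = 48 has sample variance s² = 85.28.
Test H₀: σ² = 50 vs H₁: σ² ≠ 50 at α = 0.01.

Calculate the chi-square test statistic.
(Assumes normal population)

df = n - 1 = 47
χ² = (n-1)s²/σ₀² = 47×85.28/50 = 80.1632
Critical values: χ²_{0.995,47} = 25.775, χ²_{0.005,47} = 75.704
Rejection region: χ² < 25.775 or χ² > 75.704
Decision: reject H₀

Answer: χ² = 80.1632, reject H₀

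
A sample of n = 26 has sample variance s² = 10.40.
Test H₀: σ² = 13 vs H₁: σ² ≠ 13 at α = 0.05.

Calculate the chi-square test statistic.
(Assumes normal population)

Answer: χ² = 20.0000, fail to reject H₀

Derivation:
df = n - 1 = 25
χ² = (n-1)s²/σ₀² = 25×10.40/13 = 20.0000
Critical values: χ²_{0.975,25} = 13.120, χ²_{0.025,25} = 40.646
Rejection region: χ² < 13.120 or χ² > 40.646
Decision: fail to reject H₀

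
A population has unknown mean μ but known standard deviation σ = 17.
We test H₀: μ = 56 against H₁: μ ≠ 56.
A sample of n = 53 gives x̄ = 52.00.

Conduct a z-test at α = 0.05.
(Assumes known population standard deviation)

Answer: z = -1.7130, fail to reject H₀

Derivation:
Standard error: SE = σ/√n = 17/√53 = 2.3351
z-statistic: z = (x̄ - μ₀)/SE = (52.00 - 56)/2.3351 = -1.7130
Critical value: ±1.960
p-value = 0.0867
Decision: fail to reject H₀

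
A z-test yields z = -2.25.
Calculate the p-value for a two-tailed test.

Answer: p-value ≈ 0.0244

Derivation:
For z = -2.25:
p = 2×P(Z > |-2.25|) = 2×(1 - Φ(2.25)) = 0.0244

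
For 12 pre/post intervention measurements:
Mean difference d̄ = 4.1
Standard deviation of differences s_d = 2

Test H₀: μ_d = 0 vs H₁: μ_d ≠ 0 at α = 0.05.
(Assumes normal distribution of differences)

Answer: t = 7.1008, reject H₀

Derivation:
df = n - 1 = 11
SE = s_d/√n = 2/√12 = 0.5774
t = d̄/SE = 4.1/0.5774 = 7.1008
Critical value: t_{0.025,11} = ±2.201
p-value < 0.0001
Decision: reject H₀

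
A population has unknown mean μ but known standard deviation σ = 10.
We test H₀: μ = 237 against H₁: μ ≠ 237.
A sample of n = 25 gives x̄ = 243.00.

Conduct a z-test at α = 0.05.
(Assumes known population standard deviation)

Answer: z = 3.0000, reject H₀

Derivation:
Standard error: SE = σ/√n = 10/√25 = 2.0000
z-statistic: z = (x̄ - μ₀)/SE = (243.00 - 237)/2.0000 = 3.0000
Critical value: ±1.960
p-value = 0.0027
Decision: reject H₀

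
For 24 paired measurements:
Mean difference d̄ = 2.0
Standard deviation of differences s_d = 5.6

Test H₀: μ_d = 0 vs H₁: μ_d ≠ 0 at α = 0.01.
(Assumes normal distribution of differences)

df = n - 1 = 23
SE = s_d/√n = 5.6/√24 = 1.1431
t = d̄/SE = 2.0/1.1431 = 1.7496
Critical value: t_{0.005,23} = ±2.807
p-value ≈ 0.0935
Decision: fail to reject H₀

Answer: t = 1.7496, fail to reject H₀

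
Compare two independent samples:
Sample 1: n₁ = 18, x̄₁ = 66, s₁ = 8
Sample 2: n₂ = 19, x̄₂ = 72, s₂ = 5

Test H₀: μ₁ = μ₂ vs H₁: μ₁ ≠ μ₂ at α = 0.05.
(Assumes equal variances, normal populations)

Pooled variance: s²_p = [17×8² + 18×5²]/(35) = 43.9429
s_p = 6.6289
SE = s_p×√(1/n₁ + 1/n₂) = 6.6289×√(1/18 + 1/19) = 2.1804
t = (x̄₁ - x̄₂)/SE = (66 - 72)/2.1804 = -2.7518
df = 35, t-critical = ±2.030
Decision: reject H₀

Answer: t = -2.7518, reject H₀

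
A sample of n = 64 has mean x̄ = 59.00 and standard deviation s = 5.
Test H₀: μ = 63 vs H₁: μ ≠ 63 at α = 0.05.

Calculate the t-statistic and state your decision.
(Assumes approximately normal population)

Answer: t = -6.4000, reject H₀

Derivation:
df = n - 1 = 63
SE = s/√n = 5/√64 = 0.6250
t = (x̄ - μ₀)/SE = (59.00 - 63)/0.6250 = -6.4000
Critical value: t_{0.025,63} = ±1.998
p-value < 0.0001
Decision: reject H₀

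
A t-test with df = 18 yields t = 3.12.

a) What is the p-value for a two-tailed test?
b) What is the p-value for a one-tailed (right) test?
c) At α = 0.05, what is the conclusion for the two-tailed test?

Using t-distribution with df = 18:
a) Two-tailed: p = 2×P(T > 3.12) = 0.0059
b) One-tailed: p = P(T > 3.12) = 0.0030
c) 0.0059 < 0.05, reject H₀

Answer: a) 0.0059, b) 0.0030, c) reject H₀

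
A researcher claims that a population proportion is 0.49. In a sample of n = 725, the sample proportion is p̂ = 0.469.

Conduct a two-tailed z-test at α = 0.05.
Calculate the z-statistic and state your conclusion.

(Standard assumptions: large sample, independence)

Answer: z = -1.1311, fail to reject H₀

Derivation:
H₀: p = 0.49, H₁: p ≠ 0.49
Standard error: SE = √(p₀(1-p₀)/n) = √(0.49×0.51/725) = 0.018566
z-statistic: z = (p̂ - p₀)/SE = (0.469 - 0.49)/0.018566 = -1.1311
Critical value: z_0.025 = ±1.960
p-value = 0.2580
Decision: fail to reject H₀ at α = 0.05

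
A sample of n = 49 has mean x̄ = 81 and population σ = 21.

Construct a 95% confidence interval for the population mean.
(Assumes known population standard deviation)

Confidence level: 95%, α = 0.05
z_0.025 = 1.960
SE = σ/√n = 21/√49 = 3.0000
Margin of error = 1.960 × 3.0000 = 5.8800
CI: x̄ ± margin = 81 ± 5.8800
CI: (75.1200, 86.8800)

Answer: (75.1200, 86.8800)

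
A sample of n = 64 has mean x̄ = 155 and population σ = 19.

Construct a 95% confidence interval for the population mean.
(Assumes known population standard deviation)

Answer: (150.3450, 159.6550)

Derivation:
Confidence level: 95%, α = 0.05
z_0.025 = 1.960
SE = σ/√n = 19/√64 = 2.3750
Margin of error = 1.960 × 2.3750 = 4.6550
CI: x̄ ± margin = 155 ± 4.6550
CI: (150.3450, 159.6550)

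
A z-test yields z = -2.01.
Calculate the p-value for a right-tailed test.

Answer: p-value ≈ 0.9778

Derivation:
For z = -2.01:
p = P(Z > -2.01) = 1 - Φ(-2.01) = 0.9778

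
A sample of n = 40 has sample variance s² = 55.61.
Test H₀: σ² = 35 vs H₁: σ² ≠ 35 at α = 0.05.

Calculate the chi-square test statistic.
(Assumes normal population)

Answer: χ² = 61.9654, reject H₀

Derivation:
df = n - 1 = 39
χ² = (n-1)s²/σ₀² = 39×55.61/35 = 61.9654
Critical values: χ²_{0.975,39} = 23.654, χ²_{0.025,39} = 58.120
Rejection region: χ² < 23.654 or χ² > 58.120
Decision: reject H₀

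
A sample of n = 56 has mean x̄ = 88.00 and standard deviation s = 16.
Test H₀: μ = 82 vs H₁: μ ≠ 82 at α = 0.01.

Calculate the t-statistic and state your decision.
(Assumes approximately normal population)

Answer: t = 2.8062, reject H₀

Derivation:
df = n - 1 = 55
SE = s/√n = 16/√56 = 2.1381
t = (x̄ - μ₀)/SE = (88.00 - 82)/2.1381 = 2.8062
Critical value: t_{0.005,55} = ±2.668
p-value ≈ 0.0069
Decision: reject H₀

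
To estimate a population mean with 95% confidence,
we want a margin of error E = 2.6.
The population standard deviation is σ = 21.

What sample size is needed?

z_0.025 = 1.960
n = (z×σ/E)² = (1.960×21/2.6)²
n = 250.6133
Round up: n = 251

Answer: n = 251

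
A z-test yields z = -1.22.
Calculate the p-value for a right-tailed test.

Answer: p-value ≈ 0.8888

Derivation:
For z = -1.22:
p = P(Z > -1.22) = 1 - Φ(-1.22) = 0.8888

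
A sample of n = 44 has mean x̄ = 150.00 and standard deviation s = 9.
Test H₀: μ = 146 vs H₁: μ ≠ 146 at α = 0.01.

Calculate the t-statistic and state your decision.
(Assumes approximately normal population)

df = n - 1 = 43
SE = s/√n = 9/√44 = 1.3568
t = (x̄ - μ₀)/SE = (150.00 - 146)/1.3568 = 2.9481
Critical value: t_{0.005,43} = ±2.695
p-value ≈ 0.0052
Decision: reject H₀

Answer: t = 2.9481, reject H₀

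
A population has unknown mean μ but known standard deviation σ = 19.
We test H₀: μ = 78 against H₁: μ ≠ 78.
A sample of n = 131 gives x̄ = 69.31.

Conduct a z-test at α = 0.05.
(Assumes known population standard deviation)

Answer: z = -5.2349, reject H₀

Derivation:
Standard error: SE = σ/√n = 19/√131 = 1.6600
z-statistic: z = (x̄ - μ₀)/SE = (69.31 - 78)/1.6600 = -5.2349
Critical value: ±1.960
p-value < 0.0001
Decision: reject H₀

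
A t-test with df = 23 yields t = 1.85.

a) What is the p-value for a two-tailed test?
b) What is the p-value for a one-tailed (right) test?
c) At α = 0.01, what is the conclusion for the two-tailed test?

Answer: a) 0.0772, b) 0.0386, c) fail to reject H₀

Derivation:
Using t-distribution with df = 23:
a) Two-tailed: p = 2×P(T > 1.85) = 0.0772
b) One-tailed: p = P(T > 1.85) = 0.0386
c) 0.0772 ≥ 0.01, fail to reject H₀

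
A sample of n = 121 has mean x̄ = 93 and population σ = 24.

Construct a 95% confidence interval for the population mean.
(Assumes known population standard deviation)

Confidence level: 95%, α = 0.05
z_0.025 = 1.960
SE = σ/√n = 24/√121 = 2.1818
Margin of error = 1.960 × 2.1818 = 4.2763
CI: x̄ ± margin = 93 ± 4.2763
CI: (88.7237, 97.2763)

Answer: (88.7237, 97.2763)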